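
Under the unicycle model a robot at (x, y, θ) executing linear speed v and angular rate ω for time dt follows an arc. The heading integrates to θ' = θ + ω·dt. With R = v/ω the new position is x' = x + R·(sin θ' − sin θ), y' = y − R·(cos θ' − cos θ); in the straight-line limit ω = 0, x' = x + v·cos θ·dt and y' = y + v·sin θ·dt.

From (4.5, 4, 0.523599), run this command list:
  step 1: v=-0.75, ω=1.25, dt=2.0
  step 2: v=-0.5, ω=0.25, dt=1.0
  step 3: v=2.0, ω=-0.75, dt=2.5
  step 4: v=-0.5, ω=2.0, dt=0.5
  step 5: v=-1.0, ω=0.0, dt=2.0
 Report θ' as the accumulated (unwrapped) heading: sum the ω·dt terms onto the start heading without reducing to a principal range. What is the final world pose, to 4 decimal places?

(3.7999, 4.4085, 2.3986)

step 1: θ'=3.0236 (R=-0.6000) → pose (4.7294, 2.8846, 3.0236)
step 2: θ'=3.2736 (R=-2.0000) → pose (5.2281, 2.8881, 3.2736)
step 3: θ'=1.3986 (R=-2.6667) → pose (2.2498, 5.9884, 1.3986)
step 4: θ'=2.3986 (R=-0.2500) → pose (2.3270, 5.7615, 2.3986)
step 5: θ'=2.3986 (straight) → pose (3.7999, 4.4085, 2.3986)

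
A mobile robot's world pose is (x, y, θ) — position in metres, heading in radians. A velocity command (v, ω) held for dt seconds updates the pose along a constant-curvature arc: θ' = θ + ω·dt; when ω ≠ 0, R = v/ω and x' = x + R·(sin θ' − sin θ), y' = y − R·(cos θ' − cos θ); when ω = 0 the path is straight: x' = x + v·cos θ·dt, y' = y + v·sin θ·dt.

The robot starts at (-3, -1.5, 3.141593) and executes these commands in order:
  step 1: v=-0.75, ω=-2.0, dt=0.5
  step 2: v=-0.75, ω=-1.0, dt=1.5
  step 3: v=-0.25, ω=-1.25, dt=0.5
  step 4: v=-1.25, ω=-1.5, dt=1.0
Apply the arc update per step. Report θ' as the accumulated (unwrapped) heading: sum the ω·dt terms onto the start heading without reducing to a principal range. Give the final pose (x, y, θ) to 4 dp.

(-3.8271, -1.9577, -1.4834)

step 1: θ'=2.1416 (R=0.3750) → pose (-2.6844, -1.6724, 2.1416)
step 2: θ'=0.6416 (R=0.7500) → pose (-2.8667, -2.6785, 0.6416)
step 3: θ'=0.0166 (R=0.2000) → pose (-2.9831, -2.7182, 0.0166)
step 4: θ'=-1.4834 (R=0.8333) → pose (-3.8271, -1.9577, -1.4834)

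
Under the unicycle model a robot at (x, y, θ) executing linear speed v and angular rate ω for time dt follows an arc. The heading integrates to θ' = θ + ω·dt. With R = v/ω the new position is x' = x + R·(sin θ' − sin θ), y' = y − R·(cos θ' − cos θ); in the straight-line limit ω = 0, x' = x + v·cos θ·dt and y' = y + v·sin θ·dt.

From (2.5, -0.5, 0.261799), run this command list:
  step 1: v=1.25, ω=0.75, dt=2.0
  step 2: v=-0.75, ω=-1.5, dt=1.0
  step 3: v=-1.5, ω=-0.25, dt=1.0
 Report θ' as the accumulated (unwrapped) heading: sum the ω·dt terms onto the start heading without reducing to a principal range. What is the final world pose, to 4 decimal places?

(1.8614, 0.6444, 0.0118)

step 1: θ'=1.7618 (R=1.6667) → pose (3.7050, 1.4263, 1.7618)
step 2: θ'=0.2618 (R=0.5000) → pose (3.3435, 0.8484, 0.2618)
step 3: θ'=0.0118 (R=6.0000) → pose (1.8614, 0.6444, 0.0118)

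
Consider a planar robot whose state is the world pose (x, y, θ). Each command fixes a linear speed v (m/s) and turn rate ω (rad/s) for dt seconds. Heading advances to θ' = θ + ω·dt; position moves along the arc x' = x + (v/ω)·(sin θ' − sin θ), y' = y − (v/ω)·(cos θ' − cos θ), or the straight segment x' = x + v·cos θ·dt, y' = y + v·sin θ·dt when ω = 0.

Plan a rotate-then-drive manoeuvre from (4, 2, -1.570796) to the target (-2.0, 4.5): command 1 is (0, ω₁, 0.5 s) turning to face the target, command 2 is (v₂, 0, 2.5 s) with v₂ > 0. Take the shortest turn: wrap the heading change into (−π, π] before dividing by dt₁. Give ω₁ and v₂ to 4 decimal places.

heading to target = atan2(4.5−2, -2−4) = 2.7468
Δθ = wrap(2.7468 − -1.5708) = -1.9656; ω₁ = Δθ/dt₁ = -3.9312
distance = √((-2−4)² + (4.5−2)²) = 6.5000; v₂ = distance/dt₂ = 2.6000

ω₁ = -3.9312, v₂ = 2.6000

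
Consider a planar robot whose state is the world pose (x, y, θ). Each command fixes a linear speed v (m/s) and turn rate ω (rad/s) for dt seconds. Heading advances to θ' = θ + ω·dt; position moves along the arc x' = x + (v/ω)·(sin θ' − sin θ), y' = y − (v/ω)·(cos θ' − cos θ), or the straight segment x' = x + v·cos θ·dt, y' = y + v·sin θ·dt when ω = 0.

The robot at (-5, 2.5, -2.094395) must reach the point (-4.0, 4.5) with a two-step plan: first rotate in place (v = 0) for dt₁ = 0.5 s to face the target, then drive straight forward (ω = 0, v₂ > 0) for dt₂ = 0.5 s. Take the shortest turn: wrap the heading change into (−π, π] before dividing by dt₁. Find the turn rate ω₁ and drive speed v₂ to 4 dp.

heading to target = atan2(4.5−2.5, -4−-5) = 1.1071
Δθ = wrap(1.1071 − -2.0944) = -3.0816; ω₁ = Δθ/dt₁ = -6.1633
distance = √((-4−-5)² + (4.5−2.5)²) = 2.2361; v₂ = distance/dt₂ = 4.4721

ω₁ = -6.1633, v₂ = 4.4721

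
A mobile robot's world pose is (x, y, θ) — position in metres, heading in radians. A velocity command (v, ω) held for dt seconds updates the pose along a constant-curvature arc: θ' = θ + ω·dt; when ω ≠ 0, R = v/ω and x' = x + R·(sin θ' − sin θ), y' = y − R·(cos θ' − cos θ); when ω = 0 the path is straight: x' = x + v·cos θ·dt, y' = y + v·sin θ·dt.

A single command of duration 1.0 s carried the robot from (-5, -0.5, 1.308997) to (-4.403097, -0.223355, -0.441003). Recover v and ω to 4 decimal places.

v = 0.7500, ω = -1.7500

Δθ = -0.441003 − 1.308997 = -1.750000
ω = Δθ/dt = -1.750000/1.0 = -1.7500
R = Δx/(sin θ' − sin θ) = -0.4286
v = R·ω = -0.4286·-1.7500 = 0.7500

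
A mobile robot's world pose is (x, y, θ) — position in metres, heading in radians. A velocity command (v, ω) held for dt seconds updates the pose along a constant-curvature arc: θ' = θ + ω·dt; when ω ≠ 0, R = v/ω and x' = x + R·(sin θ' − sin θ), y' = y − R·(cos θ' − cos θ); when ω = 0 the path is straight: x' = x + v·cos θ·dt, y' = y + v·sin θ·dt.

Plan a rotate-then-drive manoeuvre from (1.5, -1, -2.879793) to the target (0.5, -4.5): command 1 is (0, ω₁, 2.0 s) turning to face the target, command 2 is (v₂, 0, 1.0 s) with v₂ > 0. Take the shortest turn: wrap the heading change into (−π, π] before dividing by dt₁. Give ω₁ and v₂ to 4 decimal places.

ω₁ = 0.5153, v₂ = 3.6401

heading to target = atan2(-4.5−-1, 0.5−1.5) = -1.8491
Δθ = wrap(-1.8491 − -2.8798) = 1.0307; ω₁ = Δθ/dt₁ = 0.5153
distance = √((0.5−1.5)² + (-4.5−-1)²) = 3.6401; v₂ = distance/dt₂ = 3.6401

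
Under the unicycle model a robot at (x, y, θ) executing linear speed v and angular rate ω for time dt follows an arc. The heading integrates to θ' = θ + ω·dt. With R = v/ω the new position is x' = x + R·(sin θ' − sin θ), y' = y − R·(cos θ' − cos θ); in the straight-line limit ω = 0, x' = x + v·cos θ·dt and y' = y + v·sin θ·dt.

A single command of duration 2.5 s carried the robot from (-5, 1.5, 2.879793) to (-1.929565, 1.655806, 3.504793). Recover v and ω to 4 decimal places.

Δθ = 3.504793 − 2.879793 = 0.625000
ω = Δθ/dt = 0.625000/2.5 = 0.2500
R = Δx/(sin θ' − sin θ) = -5.0000
v = R·ω = -5.0000·0.2500 = -1.2500

v = -1.2500, ω = 0.2500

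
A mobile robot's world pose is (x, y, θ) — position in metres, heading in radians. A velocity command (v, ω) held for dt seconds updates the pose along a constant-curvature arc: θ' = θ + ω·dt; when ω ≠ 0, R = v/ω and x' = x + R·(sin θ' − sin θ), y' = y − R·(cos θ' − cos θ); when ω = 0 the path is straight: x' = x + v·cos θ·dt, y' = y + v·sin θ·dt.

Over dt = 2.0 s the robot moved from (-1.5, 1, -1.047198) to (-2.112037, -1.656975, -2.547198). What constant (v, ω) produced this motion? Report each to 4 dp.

Δθ = -2.547198 − -1.047198 = -1.500000
ω = Δθ/dt = -1.500000/2.0 = -0.7500
R = −Δy/(cos θ' − cos θ) = -2.0000
v = R·ω = -2.0000·-0.7500 = 1.5000

v = 1.5000, ω = -0.7500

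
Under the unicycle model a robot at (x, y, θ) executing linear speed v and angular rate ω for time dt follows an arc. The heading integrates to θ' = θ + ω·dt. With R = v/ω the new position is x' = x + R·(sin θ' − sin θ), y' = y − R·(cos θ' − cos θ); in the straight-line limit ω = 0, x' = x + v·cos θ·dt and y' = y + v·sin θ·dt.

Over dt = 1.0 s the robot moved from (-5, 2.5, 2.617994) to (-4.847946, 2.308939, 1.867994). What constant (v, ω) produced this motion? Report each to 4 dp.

v = -0.2500, ω = -0.7500

Δθ = 1.867994 − 2.617994 = -0.750000
ω = Δθ/dt = -0.750000/1.0 = -0.7500
R = −Δy/(cos θ' − cos θ) = 0.3333
v = R·ω = 0.3333·-0.7500 = -0.2500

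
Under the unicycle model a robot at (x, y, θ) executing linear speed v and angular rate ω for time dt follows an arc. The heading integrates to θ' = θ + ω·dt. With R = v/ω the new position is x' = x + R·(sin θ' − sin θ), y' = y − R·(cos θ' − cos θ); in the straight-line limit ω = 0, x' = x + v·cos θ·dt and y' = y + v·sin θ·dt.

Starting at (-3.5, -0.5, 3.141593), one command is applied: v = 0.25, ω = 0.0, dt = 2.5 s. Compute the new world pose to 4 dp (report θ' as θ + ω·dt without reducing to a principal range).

(-4.1250, -0.5000, 3.1416)

θ' = 3.1416 + 0.0·2.5 = 3.1416
ω = 0 → straight: x' = -3.5 + 0.25·cos(3.1416)·2.5 = -4.1250
y' = -0.5 + 0.25·sin(3.1416)·2.5 = -0.5000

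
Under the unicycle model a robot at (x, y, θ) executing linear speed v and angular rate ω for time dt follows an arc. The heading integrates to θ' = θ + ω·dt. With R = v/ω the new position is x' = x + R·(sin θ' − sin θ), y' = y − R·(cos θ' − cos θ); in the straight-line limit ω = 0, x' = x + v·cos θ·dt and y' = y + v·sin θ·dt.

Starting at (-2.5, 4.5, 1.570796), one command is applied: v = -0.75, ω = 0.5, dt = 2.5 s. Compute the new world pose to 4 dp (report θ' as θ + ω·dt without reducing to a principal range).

θ' = 1.5708 + 0.5·2.5 = 2.8208
R = v/ω = -0.75/0.5 = -1.5000
x' = -2.5 + -1.5000·(sin 2.8208 − sin 1.5708) = -1.4730
y' = 4.5 − -1.5000·(cos 2.8208 − cos 1.5708) = 3.0765

(-1.4730, 3.0765, 2.8208)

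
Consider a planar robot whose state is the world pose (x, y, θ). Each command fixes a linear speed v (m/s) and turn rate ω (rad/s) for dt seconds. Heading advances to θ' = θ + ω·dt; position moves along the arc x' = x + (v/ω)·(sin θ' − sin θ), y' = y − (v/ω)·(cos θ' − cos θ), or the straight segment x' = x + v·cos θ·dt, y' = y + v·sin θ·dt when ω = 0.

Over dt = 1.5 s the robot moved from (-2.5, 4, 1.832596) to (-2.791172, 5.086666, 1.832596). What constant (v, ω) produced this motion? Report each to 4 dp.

v = 0.7500, ω = 0.0000

Δθ = 1.832596 − 1.832596 = 0.000000
ω = Δθ/dt = 0.000000/1.5 = 0.0000
ω = 0 → v = (Δx·cos θ + Δy·sin θ)/dt = 0.7500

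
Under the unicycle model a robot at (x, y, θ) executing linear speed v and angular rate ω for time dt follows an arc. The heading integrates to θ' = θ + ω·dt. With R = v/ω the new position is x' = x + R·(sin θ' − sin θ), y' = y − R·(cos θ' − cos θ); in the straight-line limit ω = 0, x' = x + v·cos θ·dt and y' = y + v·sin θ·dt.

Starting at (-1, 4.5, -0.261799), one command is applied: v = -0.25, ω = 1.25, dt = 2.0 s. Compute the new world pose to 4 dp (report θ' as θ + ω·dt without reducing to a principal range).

θ' = -0.2618 + 1.25·2.0 = 2.2382
R = v/ω = -0.25/1.25 = -0.2000
x' = -1 + -0.2000·(sin 2.2382 − sin -0.2618) = -1.2088
y' = 4.5 − -0.2000·(cos 2.2382 − cos -0.2618) = 4.1830

(-1.2088, 4.1830, 2.2382)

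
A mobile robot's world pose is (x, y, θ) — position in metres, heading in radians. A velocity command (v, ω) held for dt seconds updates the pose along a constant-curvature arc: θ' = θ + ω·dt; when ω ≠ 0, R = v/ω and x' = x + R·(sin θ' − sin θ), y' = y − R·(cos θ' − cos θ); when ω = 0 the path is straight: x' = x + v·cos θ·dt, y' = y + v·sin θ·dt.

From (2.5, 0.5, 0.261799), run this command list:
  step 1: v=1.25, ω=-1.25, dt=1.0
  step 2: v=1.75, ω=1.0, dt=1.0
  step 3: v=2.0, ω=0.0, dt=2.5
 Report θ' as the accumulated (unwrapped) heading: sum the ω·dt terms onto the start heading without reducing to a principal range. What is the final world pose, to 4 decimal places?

step 1: θ'=-0.9882 (R=-1.0000) → pose (3.5939, 0.0843, -0.9882)
step 2: θ'=0.0118 (R=1.7500) → pose (5.0758, -0.7028, 0.0118)
step 3: θ'=0.0118 (straight) → pose (10.0755, -0.6438, 0.0118)

(10.0755, -0.6438, 0.0118)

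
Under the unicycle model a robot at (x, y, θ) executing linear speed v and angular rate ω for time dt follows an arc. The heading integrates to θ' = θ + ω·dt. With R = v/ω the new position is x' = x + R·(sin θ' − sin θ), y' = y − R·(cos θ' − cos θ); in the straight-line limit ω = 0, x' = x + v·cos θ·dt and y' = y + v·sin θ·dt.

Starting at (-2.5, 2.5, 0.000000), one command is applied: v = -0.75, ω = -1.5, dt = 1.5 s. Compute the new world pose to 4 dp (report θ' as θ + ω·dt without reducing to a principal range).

(-2.8890, 3.3141, -2.2500)

θ' = 0.0000 + -1.5·1.5 = -2.2500
R = v/ω = -0.75/-1.5 = 0.5000
x' = -2.5 + 0.5000·(sin -2.2500 − sin 0.0000) = -2.8890
y' = 2.5 − 0.5000·(cos -2.2500 − cos 0.0000) = 3.3141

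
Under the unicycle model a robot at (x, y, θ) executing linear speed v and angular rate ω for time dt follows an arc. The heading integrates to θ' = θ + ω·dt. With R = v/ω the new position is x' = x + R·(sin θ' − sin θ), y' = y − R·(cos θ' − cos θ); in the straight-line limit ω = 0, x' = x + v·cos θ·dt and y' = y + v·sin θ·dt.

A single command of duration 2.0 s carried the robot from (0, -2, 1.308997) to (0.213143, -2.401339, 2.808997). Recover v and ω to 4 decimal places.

v = -0.2500, ω = 0.7500

Δθ = 2.808997 − 1.308997 = 1.500000
ω = Δθ/dt = 1.500000/2.0 = 0.7500
R = −Δy/(cos θ' − cos θ) = -0.3333
v = R·ω = -0.3333·0.7500 = -0.2500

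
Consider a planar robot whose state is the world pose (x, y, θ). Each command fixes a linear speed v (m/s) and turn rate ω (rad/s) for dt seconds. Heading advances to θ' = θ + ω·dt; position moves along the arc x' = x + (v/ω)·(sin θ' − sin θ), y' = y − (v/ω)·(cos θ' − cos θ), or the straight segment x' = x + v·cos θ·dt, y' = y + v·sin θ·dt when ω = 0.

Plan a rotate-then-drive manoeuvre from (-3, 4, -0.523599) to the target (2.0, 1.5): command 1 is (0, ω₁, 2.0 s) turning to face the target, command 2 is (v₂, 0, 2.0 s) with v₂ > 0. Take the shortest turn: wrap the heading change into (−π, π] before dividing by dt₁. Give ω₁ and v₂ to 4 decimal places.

ω₁ = 0.0300, v₂ = 2.7951

heading to target = atan2(1.5−4, 2−-3) = -0.4636
Δθ = wrap(-0.4636 − -0.5236) = 0.0600; ω₁ = Δθ/dt₁ = 0.0300
distance = √((2−-3)² + (1.5−4)²) = 5.5902; v₂ = distance/dt₂ = 2.7951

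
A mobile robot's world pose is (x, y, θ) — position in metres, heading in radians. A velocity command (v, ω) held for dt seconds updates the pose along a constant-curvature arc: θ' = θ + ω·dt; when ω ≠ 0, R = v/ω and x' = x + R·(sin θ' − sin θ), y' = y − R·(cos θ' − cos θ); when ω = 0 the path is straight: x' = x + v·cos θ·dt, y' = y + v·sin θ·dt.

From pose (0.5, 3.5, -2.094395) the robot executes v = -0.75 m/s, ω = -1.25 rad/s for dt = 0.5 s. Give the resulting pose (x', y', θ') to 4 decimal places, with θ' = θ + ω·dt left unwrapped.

θ' = -2.0944 + -1.25·0.5 = -2.7194
R = v/ω = -0.75/-1.25 = 0.6000
x' = 0.5 + 0.6000·(sin -2.7194 − sin -2.0944) = 0.7738
y' = 3.5 − 0.6000·(cos -2.7194 − cos -2.0944) = 3.7473

(0.7738, 3.7473, -2.7194)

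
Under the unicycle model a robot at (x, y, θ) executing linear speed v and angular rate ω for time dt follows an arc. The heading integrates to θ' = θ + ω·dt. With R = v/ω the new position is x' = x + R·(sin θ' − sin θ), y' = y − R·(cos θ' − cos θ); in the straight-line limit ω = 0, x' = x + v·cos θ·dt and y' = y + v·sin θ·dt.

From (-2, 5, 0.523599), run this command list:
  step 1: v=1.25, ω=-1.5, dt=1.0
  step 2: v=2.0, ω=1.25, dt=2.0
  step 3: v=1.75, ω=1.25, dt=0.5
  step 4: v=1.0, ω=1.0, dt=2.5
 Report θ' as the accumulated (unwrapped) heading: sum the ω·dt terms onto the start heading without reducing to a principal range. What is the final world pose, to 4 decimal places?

step 1: θ'=-0.9764 (R=-0.8333) → pose (-0.8929, 4.7450, -0.9764)
step 2: θ'=1.5236 (R=1.6000) → pose (2.0309, 5.5655, 1.5236)
step 3: θ'=2.1486 (R=1.4000) → pose (1.8052, 6.3962, 2.1486)
step 4: θ'=4.6486 (R=1.0000) → pose (-0.0305, 5.9138, 4.6486)

(-0.0305, 5.9138, 4.6486)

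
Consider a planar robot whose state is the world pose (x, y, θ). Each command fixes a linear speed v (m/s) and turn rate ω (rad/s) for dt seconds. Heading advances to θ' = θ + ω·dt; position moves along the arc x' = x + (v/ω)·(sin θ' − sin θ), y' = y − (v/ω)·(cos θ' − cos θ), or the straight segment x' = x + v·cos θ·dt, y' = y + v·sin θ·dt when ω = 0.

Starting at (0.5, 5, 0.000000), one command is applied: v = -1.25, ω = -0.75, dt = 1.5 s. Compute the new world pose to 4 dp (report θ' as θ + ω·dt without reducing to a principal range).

(-1.0038, 5.9480, -1.1250)

θ' = 0.0000 + -0.75·1.5 = -1.1250
R = v/ω = -1.25/-0.75 = 1.6667
x' = 0.5 + 1.6667·(sin -1.1250 − sin 0.0000) = -1.0038
y' = 5 − 1.6667·(cos -1.1250 − cos 0.0000) = 5.9480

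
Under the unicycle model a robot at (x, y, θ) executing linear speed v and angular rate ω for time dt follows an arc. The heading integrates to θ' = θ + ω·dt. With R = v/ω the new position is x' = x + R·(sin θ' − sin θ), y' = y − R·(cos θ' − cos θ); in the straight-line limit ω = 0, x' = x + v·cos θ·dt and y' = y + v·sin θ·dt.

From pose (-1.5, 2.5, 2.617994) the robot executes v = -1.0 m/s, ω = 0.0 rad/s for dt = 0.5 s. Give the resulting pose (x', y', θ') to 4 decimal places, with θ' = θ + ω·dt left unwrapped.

θ' = 2.6180 + 0.0·0.5 = 2.6180
ω = 0 → straight: x' = -1.5 + -1.0·cos(2.6180)·0.5 = -1.0670
y' = 2.5 + -1.0·sin(2.6180)·0.5 = 2.2500

(-1.0670, 2.2500, 2.6180)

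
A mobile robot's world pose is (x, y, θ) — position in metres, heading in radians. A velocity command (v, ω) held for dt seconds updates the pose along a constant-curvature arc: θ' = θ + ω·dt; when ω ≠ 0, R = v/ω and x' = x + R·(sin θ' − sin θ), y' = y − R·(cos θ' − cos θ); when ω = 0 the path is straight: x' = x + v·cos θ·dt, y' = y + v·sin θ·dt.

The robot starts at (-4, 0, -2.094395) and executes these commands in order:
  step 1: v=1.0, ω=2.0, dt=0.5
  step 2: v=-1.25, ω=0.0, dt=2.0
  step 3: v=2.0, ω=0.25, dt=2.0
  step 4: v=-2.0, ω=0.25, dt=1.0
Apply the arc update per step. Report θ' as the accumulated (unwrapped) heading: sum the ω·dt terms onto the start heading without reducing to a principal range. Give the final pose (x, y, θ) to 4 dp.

(-4.3077, -0.3146, -0.3444)

step 1: θ'=-1.0944 (R=0.5000) → pose (-4.0113, -0.4793, -1.0944)
step 2: θ'=-1.0944 (straight) → pose (-5.1578, 1.7423, -1.0944)
step 3: θ'=-0.5944 (R=8.0000) → pose (-2.5286, -1.2169, -0.5944)
step 4: θ'=-0.3444 (R=-8.0000) → pose (-4.3077, -0.3146, -0.3444)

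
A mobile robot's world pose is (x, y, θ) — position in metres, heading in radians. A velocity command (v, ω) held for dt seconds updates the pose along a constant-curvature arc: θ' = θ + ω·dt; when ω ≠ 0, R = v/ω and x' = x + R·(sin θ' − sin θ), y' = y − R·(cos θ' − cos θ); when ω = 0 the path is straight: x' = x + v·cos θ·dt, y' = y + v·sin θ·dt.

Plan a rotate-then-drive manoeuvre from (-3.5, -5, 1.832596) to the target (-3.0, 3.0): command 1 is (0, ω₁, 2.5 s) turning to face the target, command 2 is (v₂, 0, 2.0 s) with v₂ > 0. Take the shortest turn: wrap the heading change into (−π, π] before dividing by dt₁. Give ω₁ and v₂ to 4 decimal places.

heading to target = atan2(3−-5, -3−-3.5) = 1.5084
Δθ = wrap(1.5084 − 1.8326) = -0.3242; ω₁ = Δθ/dt₁ = -0.1297
distance = √((-3−-3.5)² + (3−-5)²) = 8.0156; v₂ = distance/dt₂ = 4.0078

ω₁ = -0.1297, v₂ = 4.0078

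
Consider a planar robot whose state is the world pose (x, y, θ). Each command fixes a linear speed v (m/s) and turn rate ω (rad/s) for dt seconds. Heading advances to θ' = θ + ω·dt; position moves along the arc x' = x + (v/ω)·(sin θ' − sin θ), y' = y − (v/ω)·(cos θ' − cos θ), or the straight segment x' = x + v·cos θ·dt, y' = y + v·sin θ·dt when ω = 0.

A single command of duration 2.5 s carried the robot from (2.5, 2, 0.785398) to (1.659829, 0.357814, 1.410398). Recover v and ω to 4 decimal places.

v = -0.7500, ω = 0.2500

Δθ = 1.410398 − 0.785398 = 0.625000
ω = Δθ/dt = 0.625000/2.5 = 0.2500
R = −Δy/(cos θ' − cos θ) = -3.0000
v = R·ω = -3.0000·0.2500 = -0.7500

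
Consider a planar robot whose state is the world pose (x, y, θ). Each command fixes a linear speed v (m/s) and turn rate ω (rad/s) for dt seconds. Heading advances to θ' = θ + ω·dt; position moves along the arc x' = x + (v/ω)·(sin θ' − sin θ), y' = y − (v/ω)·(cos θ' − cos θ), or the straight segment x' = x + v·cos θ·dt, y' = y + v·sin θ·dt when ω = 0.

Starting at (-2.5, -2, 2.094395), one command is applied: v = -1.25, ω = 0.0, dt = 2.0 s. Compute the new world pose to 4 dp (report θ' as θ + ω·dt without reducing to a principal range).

(-1.2500, -4.1651, 2.0944)

θ' = 2.0944 + 0.0·2.0 = 2.0944
ω = 0 → straight: x' = -2.5 + -1.25·cos(2.0944)·2.0 = -1.2500
y' = -2 + -1.25·sin(2.0944)·2.0 = -4.1651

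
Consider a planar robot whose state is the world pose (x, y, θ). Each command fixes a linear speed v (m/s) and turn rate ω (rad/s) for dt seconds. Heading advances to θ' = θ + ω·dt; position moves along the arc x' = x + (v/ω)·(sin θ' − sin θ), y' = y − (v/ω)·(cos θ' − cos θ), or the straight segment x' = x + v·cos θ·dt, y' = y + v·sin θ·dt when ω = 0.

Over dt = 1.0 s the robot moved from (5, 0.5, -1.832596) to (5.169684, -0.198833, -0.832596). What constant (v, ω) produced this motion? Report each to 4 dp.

Δθ = -0.832596 − -1.832596 = 1.000000
ω = Δθ/dt = 1.000000/1.0 = 1.0000
R = −Δy/(cos θ' − cos θ) = 0.7500
v = R·ω = 0.7500·1.0000 = 0.7500

v = 0.7500, ω = 1.0000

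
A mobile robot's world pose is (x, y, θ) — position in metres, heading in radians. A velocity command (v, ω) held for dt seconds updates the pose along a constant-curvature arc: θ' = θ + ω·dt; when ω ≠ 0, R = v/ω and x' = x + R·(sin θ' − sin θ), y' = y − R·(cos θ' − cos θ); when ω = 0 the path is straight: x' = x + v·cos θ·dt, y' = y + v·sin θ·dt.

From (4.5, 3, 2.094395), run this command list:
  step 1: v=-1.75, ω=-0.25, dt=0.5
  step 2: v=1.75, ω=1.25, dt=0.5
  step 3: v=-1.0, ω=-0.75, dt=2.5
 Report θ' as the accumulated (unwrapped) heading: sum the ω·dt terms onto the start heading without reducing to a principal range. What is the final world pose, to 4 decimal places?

step 1: θ'=1.9694 (R=7.0000) → pose (4.8891, 2.2169, 1.9694)
step 2: θ'=2.5944 (R=1.4000) → pose (4.3272, 2.8691, 2.5944)
step 3: θ'=0.7194 (R=1.3333) → pose (4.5121, 0.7275, 0.7194)

(4.5121, 0.7275, 0.7194)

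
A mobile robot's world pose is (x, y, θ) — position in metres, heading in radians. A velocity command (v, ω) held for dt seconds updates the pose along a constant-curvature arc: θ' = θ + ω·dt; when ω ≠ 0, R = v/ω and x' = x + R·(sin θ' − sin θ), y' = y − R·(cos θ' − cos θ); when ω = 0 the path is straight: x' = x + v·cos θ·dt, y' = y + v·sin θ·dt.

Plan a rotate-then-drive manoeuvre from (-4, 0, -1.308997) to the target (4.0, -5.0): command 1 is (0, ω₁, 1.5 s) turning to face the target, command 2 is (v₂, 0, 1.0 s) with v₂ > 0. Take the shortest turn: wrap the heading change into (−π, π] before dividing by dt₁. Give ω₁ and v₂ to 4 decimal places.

heading to target = atan2(-5−0, 4−-4) = -0.5586
Δθ = wrap(-0.5586 − -1.3090) = 0.7504; ω₁ = Δθ/dt₁ = 0.5003
distance = √((4−-4)² + (-5−0)²) = 9.4340; v₂ = distance/dt₂ = 9.4340

ω₁ = 0.5003, v₂ = 9.4340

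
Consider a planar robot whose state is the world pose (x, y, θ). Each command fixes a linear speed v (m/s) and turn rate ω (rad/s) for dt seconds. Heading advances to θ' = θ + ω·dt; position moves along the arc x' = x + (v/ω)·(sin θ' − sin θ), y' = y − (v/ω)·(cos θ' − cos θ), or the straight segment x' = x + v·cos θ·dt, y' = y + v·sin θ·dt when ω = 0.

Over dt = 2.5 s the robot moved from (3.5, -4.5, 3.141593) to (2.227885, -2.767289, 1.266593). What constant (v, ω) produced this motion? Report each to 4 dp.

Δθ = 1.266593 − 3.141593 = -1.875000
ω = Δθ/dt = -1.875000/2.5 = -0.7500
R = −Δy/(cos θ' − cos θ) = -1.3333
v = R·ω = -1.3333·-0.7500 = 1.0000

v = 1.0000, ω = -0.7500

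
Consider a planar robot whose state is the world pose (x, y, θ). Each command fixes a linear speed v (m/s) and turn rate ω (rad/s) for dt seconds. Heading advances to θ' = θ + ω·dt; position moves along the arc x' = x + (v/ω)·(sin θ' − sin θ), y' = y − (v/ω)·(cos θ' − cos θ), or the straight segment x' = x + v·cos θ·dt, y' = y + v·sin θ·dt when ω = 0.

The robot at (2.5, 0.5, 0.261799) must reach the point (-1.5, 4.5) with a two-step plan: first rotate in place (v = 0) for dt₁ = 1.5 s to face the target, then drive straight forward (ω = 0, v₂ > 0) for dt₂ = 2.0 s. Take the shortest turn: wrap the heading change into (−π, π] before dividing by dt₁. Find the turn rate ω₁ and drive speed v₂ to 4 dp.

heading to target = atan2(4.5−0.5, -1.5−2.5) = 2.3562
Δθ = wrap(2.3562 − 0.2618) = 2.0944; ω₁ = Δθ/dt₁ = 1.3963
distance = √((-1.5−2.5)² + (4.5−0.5)²) = 5.6569; v₂ = distance/dt₂ = 2.8284

ω₁ = 1.3963, v₂ = 2.8284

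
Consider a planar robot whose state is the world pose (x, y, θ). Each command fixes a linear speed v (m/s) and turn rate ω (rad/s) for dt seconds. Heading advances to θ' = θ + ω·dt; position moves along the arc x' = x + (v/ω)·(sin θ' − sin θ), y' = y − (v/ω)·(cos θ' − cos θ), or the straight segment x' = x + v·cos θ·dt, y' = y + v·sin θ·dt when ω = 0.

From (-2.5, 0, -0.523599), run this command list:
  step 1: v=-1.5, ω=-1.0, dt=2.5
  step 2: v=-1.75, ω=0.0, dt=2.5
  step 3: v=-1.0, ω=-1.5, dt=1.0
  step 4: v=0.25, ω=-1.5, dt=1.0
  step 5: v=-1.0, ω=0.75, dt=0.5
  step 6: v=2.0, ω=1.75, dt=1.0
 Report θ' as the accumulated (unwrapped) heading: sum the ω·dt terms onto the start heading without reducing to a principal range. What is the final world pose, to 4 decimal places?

step 1: θ'=-3.0236 (R=1.5000) → pose (-1.9266, 2.7886, -3.0236)
step 2: θ'=-3.0236 (straight) → pose (2.4180, 3.3036, -3.0236)
step 3: θ'=-4.5236 (R=0.6667) → pose (3.1513, 2.7667, -4.5236)
step 4: θ'=-6.0236 (R=-0.1667) → pose (3.2722, 2.9591, -6.0236)
step 5: θ'=-5.6486 (R=-1.3333) → pose (2.8240, 2.7442, -5.6486)
step 6: θ'=-3.8986 (R=1.1429) → pose (2.9313, 4.4953, -3.8986)

(2.9313, 4.4953, -3.8986)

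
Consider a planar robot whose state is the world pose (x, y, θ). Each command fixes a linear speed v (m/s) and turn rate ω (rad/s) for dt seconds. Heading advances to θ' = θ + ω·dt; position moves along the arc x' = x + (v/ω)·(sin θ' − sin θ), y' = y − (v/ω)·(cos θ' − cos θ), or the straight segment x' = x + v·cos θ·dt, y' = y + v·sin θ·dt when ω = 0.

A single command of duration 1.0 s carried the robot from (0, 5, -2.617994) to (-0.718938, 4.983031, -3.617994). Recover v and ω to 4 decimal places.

v = 0.7500, ω = -1.0000

Δθ = -3.617994 − -2.617994 = -1.000000
ω = Δθ/dt = -1.000000/1.0 = -1.0000
R = Δx/(sin θ' − sin θ) = -0.7500
v = R·ω = -0.7500·-1.0000 = 0.7500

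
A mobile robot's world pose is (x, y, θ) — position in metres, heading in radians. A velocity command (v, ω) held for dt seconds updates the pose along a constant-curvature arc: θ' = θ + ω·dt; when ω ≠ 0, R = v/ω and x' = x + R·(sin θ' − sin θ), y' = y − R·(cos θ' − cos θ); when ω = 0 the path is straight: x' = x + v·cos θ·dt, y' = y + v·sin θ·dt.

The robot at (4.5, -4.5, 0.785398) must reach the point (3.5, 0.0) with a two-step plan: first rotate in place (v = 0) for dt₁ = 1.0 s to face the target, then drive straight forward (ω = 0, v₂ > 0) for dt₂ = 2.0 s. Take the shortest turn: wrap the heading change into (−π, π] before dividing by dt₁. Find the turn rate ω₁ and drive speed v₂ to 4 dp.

heading to target = atan2(0−-4.5, 3.5−4.5) = 1.7895
Δθ = wrap(1.7895 − 0.7854) = 1.0041; ω₁ = Δθ/dt₁ = 1.0041
distance = √((3.5−4.5)² + (0−-4.5)²) = 4.6098; v₂ = distance/dt₂ = 2.3049

ω₁ = 1.0041, v₂ = 2.3049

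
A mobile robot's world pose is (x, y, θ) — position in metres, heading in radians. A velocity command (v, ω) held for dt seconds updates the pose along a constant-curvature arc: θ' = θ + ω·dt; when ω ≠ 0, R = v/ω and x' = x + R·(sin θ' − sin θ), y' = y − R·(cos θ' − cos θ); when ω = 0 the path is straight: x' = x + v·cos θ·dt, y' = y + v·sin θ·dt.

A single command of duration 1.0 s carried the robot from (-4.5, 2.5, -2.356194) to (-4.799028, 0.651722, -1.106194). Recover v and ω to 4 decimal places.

Δθ = -1.106194 − -2.356194 = 1.250000
ω = Δθ/dt = 1.250000/1.0 = 1.2500
R = −Δy/(cos θ' − cos θ) = 1.6000
v = R·ω = 1.6000·1.2500 = 2.0000

v = 2.0000, ω = 1.2500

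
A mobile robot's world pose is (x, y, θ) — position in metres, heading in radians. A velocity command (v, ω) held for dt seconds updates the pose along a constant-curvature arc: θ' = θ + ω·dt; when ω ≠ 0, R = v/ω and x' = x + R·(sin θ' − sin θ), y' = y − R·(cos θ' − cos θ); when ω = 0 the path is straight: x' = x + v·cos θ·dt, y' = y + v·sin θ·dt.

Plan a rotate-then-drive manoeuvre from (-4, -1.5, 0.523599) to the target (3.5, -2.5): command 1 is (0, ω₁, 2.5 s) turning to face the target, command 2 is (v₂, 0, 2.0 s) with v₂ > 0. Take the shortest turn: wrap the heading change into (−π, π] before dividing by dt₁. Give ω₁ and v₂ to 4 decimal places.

ω₁ = -0.2625, v₂ = 3.7832

heading to target = atan2(-2.5−-1.5, 3.5−-4) = -0.1326
Δθ = wrap(-0.1326 − 0.5236) = -0.6562; ω₁ = Δθ/dt₁ = -0.2625
distance = √((3.5−-4)² + (-2.5−-1.5)²) = 7.5664; v₂ = distance/dt₂ = 3.7832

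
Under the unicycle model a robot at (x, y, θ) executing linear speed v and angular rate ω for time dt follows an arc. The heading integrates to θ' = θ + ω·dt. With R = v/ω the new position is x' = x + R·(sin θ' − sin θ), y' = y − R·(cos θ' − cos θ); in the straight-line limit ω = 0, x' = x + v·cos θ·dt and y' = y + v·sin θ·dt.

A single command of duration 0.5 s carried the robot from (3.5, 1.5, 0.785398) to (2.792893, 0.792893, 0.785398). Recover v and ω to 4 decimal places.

v = -2.0000, ω = 0.0000

Δθ = 0.785398 − 0.785398 = 0.000000
ω = Δθ/dt = 0.000000/0.5 = 0.0000
ω = 0 → v = (Δx·cos θ + Δy·sin θ)/dt = -2.0000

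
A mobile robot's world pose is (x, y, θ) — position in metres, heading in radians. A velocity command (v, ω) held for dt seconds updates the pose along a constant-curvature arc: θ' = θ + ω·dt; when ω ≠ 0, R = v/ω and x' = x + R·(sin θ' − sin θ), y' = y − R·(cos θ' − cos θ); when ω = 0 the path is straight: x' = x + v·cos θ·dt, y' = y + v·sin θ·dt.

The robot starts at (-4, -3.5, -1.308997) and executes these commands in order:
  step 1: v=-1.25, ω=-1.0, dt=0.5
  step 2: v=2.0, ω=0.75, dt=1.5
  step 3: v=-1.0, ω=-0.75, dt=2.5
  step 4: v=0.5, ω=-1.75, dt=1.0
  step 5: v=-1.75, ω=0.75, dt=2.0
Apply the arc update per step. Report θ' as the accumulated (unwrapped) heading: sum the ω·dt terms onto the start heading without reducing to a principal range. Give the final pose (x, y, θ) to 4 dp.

step 1: θ'=-1.8090 (R=1.2500) → pose (-4.0073, -2.8815, -1.8090)
step 2: θ'=-0.6840 (R=2.6667) → pose (-3.1010, -5.5776, -0.6840)
step 3: θ'=-2.5590 (R=1.3333) → pose (-2.9920, -3.4308, -2.5590)
step 4: θ'=-4.3090 (R=-0.2857) → pose (-3.4120, -3.3043, -4.3090)
step 5: θ'=-2.8090 (R=-2.3333) → pose (-0.5041, -4.5939, -2.8090)

(-0.5041, -4.5939, -2.8090)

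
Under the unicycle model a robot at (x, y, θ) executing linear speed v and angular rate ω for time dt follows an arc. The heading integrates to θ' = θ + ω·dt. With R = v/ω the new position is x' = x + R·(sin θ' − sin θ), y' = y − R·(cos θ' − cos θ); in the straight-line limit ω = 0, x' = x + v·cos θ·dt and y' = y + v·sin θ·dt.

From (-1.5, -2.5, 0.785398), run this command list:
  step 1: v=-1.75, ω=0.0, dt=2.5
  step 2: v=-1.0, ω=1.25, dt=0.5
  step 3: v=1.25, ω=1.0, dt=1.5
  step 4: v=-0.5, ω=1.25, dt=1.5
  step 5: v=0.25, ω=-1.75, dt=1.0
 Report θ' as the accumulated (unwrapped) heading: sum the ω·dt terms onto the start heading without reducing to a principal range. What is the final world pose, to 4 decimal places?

(-5.4322, -4.3491, 3.0354)

step 1: θ'=0.7854 (straight) → pose (-4.5936, -5.5936, 0.7854)
step 2: θ'=1.4104 (R=-0.8000) → pose (-4.8176, -6.0315, 1.4104)
step 3: θ'=2.9104 (R=1.2500) → pose (-5.7652, -4.6151, 2.9104)
step 4: θ'=4.7854 (R=-0.4000) → pose (-5.2746, -4.1966, 4.7854)
step 5: θ'=3.0354 (R=-0.1429) → pose (-5.4322, -4.3491, 3.0354)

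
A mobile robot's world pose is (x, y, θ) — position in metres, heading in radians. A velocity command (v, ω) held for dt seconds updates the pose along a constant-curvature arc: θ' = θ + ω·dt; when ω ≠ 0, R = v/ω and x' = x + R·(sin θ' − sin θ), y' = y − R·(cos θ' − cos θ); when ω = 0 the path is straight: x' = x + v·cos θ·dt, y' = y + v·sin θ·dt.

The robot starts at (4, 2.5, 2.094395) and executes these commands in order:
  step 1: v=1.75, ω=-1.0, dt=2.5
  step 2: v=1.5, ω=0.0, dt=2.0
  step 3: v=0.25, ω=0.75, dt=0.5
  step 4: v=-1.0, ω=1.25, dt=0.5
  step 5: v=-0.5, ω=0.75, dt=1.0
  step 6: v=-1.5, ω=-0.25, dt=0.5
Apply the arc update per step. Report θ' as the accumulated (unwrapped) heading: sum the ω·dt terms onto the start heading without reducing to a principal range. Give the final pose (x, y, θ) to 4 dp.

(8.1216, 2.5144, 1.2194)

step 1: θ'=-0.4056 (R=-1.7500) → pose (6.2061, 4.9830, -0.4056)
step 2: θ'=-0.4056 (straight) → pose (8.9626, 3.7993, -0.4056)
step 3: θ'=-0.0306 (R=0.3333) → pose (9.0840, 3.7724, -0.0306)
step 4: θ'=0.5944 (R=-0.8000) → pose (8.6115, 3.6356, 0.5944)
step 5: θ'=1.3444 (R=-0.6667) → pose (8.3352, 3.2329, 1.3444)
step 6: θ'=1.2194 (R=6.0000) → pose (8.1216, 2.5144, 1.2194)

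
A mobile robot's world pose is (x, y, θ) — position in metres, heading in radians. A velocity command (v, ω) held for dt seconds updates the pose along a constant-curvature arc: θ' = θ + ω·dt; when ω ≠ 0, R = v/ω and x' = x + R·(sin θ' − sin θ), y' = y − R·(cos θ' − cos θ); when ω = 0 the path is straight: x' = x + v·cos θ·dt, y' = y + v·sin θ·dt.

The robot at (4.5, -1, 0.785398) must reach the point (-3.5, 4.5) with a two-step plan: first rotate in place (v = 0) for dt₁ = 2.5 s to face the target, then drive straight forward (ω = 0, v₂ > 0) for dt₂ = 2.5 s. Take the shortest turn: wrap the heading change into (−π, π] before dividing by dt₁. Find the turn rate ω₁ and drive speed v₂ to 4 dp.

ω₁ = 0.7016, v₂ = 3.8833

heading to target = atan2(4.5−-1, -3.5−4.5) = 2.5393
Δθ = wrap(2.5393 − 0.7854) = 1.7539; ω₁ = Δθ/dt₁ = 0.7016
distance = √((-3.5−4.5)² + (4.5−-1)²) = 9.7082; v₂ = distance/dt₂ = 3.8833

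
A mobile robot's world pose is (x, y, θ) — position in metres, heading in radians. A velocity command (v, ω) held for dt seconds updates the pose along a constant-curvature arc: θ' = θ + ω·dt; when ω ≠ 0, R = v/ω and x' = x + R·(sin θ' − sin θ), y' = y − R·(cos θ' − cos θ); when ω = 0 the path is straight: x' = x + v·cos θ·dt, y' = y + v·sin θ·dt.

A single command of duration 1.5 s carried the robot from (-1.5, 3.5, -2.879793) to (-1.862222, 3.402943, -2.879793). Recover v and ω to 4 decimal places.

v = 0.2500, ω = 0.0000

Δθ = -2.879793 − -2.879793 = 0.000000
ω = Δθ/dt = 0.000000/1.5 = 0.0000
ω = 0 → v = (Δx·cos θ + Δy·sin θ)/dt = 0.2500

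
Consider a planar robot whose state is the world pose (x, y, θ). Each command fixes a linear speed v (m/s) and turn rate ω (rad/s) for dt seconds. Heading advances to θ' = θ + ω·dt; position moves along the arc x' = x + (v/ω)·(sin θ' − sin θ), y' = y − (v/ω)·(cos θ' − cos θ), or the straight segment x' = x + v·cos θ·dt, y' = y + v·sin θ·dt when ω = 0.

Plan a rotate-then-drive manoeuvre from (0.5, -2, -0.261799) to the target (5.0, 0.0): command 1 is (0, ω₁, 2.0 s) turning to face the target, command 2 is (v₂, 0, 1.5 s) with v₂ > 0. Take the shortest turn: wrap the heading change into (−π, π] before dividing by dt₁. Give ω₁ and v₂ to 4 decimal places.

ω₁ = 0.3400, v₂ = 3.2830

heading to target = atan2(0−-2, 5−0.5) = 0.4182
Δθ = wrap(0.4182 − -0.2618) = 0.6800; ω₁ = Δθ/dt₁ = 0.3400
distance = √((5−0.5)² + (0−-2)²) = 4.9244; v₂ = distance/dt₂ = 3.2830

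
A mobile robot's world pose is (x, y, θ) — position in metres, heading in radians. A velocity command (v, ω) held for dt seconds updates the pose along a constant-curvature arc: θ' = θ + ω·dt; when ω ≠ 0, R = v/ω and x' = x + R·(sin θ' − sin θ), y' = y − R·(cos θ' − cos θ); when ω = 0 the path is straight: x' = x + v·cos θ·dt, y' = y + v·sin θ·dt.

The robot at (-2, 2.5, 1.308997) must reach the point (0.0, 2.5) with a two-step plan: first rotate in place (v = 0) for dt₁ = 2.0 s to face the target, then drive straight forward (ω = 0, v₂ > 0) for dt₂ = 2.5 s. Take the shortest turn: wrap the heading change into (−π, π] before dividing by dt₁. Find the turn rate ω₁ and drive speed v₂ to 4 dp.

ω₁ = -0.6545, v₂ = 0.8000

heading to target = atan2(2.5−2.5, 0−-2) = 0.0000
Δθ = wrap(0.0000 − 1.3090) = -1.3090; ω₁ = Δθ/dt₁ = -0.6545
distance = √((0−-2)² + (2.5−2.5)²) = 2.0000; v₂ = distance/dt₂ = 0.8000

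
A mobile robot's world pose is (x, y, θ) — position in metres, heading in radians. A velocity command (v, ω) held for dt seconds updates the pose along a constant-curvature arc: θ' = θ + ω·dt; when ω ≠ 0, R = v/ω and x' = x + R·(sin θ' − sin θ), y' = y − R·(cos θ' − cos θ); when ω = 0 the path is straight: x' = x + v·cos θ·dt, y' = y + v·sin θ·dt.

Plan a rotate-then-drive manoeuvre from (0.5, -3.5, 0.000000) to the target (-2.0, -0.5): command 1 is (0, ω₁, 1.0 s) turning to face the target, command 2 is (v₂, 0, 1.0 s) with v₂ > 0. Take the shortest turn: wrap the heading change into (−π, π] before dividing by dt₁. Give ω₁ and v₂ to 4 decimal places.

heading to target = atan2(-0.5−-3.5, -2−0.5) = 2.2655
Δθ = wrap(2.2655 − 0.0000) = 2.2655; ω₁ = Δθ/dt₁ = 2.2655
distance = √((-2−0.5)² + (-0.5−-3.5)²) = 3.9051; v₂ = distance/dt₂ = 3.9051

ω₁ = 2.2655, v₂ = 3.9051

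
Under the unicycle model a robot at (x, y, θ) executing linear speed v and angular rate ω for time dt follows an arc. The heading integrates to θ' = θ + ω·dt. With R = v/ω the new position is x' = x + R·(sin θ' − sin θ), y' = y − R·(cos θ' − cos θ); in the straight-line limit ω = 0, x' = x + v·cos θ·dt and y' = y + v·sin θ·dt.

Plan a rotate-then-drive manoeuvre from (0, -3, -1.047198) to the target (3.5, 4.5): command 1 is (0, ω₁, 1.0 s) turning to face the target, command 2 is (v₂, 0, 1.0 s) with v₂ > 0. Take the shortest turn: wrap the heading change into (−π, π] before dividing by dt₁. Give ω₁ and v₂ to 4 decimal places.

heading to target = atan2(4.5−-3, 3.5−0) = 1.1342
Δθ = wrap(1.1342 − -1.0472) = 2.1814; ω₁ = Δθ/dt₁ = 2.1814
distance = √((3.5−0)² + (4.5−-3)²) = 8.2765; v₂ = distance/dt₂ = 8.2765

ω₁ = 2.1814, v₂ = 8.2765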